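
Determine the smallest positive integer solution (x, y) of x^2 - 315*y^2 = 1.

First expand sqrt(315) as a continued fraction. With x_i = (sqrt(315) + m_i)/d_i and (m_0, d_0) = (0, 1): a_0 = floor(sqrt(315)) = 17, since 17^2 = 289 <= 315 < 324 = 18^2.
Iterate m_{i+1} = d_i*a_i - m_i, d_{i+1} = (315 - m_{i+1}^2)/d_i, a_{i+1} = floor((a_0 + m_{i+1})/d_{i+1}):
  m_1 = 1*17 - 0 = 17, d_1 = (315 - 17^2)/1 = 26/1 = 26, a_1 = floor((17 + 17)/26) = 1.
  m_2 = 26*1 - 17 = 9, d_2 = (315 - 9^2)/26 = 234/26 = 9, a_2 = floor((17 + 9)/9) = 2.
  m_3 = 9*2 - 9 = 9, d_3 = (315 - 9^2)/9 = 234/9 = 26, a_3 = floor((17 + 9)/26) = 1.
  m_4 = 26*1 - 9 = 17, d_4 = (315 - 17^2)/26 = 26/26 = 1, a_4 = floor((17 + 17)/1) = 34.
  m_5 = 1*34 - 17 = 17, d_5 = (315 - 17^2)/1 = 26/1 = 26: (m_5, d_5) = (m_1, d_1) = (17, 26), so from here the quotients repeat a_1, ..., a_4; the period length is 4.
So sqrt(315) = [17; (1, 2, 1, 34)] with period length k = 4.
k is even, so the fundamental solution of x^2 - 315y^2 = 1 is (p_{k-1}, q_{k-1}) = (p_3, q_3); compute convergents through index 3.
Convergents (p_i = a_i*p_{i-1} + p_{i-2}, q_i = a_i*q_{i-1} + q_{i-2} with p_{-2}=0, p_{-1}=1, q_{-2}=1, q_{-1}=0):
  i=0: a_0=17, p_0 = 17*1 + 0 = 17, q_0 = 17*0 + 1 = 1.
  i=1: a_1=1, p_1 = 1*17 + 1 = 18, q_1 = 1*1 + 0 = 1.
  i=2: a_2=2, p_2 = 2*18 + 17 = 53, q_2 = 2*1 + 1 = 3.
  i=3: a_3=1, p_3 = 1*53 + 18 = 71, q_3 = 1*3 + 1 = 4.
Check: 71^2 - 315*4^2 = 5041 - 5040 = 1, so (x, y) = (71, 4) solves the equation, and by the theorem it is the least positive solution.

(x, y) = (71, 4)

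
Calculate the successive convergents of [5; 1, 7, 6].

Using the convergent recurrence p_i = a_i*p_{i-1} + p_{i-2}, q_i = a_i*q_{i-1} + q_{i-2} with p_{-2}=0, p_{-1}=1, q_{-2}=1, q_{-1}=0:
  i=0: a_0=5, p_0 = 5*1 + 0 = 5, q_0 = 5*0 + 1 = 1.
  i=1: a_1=1, p_1 = 1*5 + 1 = 6, q_1 = 1*1 + 0 = 1.
  i=2: a_2=7, p_2 = 7*6 + 5 = 47, q_2 = 7*1 + 1 = 8.
  i=3: a_3=6, p_3 = 6*47 + 6 = 288, q_3 = 6*8 + 1 = 49.

5/1, 6/1, 47/8, 288/49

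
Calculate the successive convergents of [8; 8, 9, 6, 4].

Using the convergent recurrence p_i = a_i*p_{i-1} + p_{i-2}, q_i = a_i*q_{i-1} + q_{i-2} with p_{-2}=0, p_{-1}=1, q_{-2}=1, q_{-1}=0:
  i=0: a_0=8, p_0 = 8*1 + 0 = 8, q_0 = 8*0 + 1 = 1.
  i=1: a_1=8, p_1 = 8*8 + 1 = 65, q_1 = 8*1 + 0 = 8.
  i=2: a_2=9, p_2 = 9*65 + 8 = 593, q_2 = 9*8 + 1 = 73.
  i=3: a_3=6, p_3 = 6*593 + 65 = 3623, q_3 = 6*73 + 8 = 446.
  i=4: a_4=4, p_4 = 4*3623 + 593 = 15085, q_4 = 4*446 + 73 = 1857.

8/1, 65/8, 593/73, 3623/446, 15085/1857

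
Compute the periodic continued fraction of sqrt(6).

Write x_i = (sqrt(6) + m_i)/d_i with (m_0, d_0) = (0, 1). a_0 = floor(sqrt(6)) = 2, since 2^2 = 4 <= 6 < 9 = 3^2.
Iterate m_{i+1} = d_i*a_i - m_i, d_{i+1} = (6 - m_{i+1}^2)/d_i, a_{i+1} = floor((a_0 + m_{i+1})/d_{i+1}):
  m_1 = 1*2 - 0 = 2, d_1 = (6 - 2^2)/1 = 2/1 = 2, a_1 = floor((2 + 2)/2) = 2.
  m_2 = 2*2 - 2 = 2, d_2 = (6 - 2^2)/2 = 2/2 = 1, a_2 = floor((2 + 2)/1) = 4.
  m_3 = 1*4 - 2 = 2, d_3 = (6 - 2^2)/1 = 2/1 = 2: (m_3, d_3) = (m_1, d_1) = (2, 2), so from here the quotients repeat a_1, a_2; the period length is 2.
Hence the expansion of sqrt(6) is a_0 = 2 followed by the repeating block 2, 4 (period 2).

[2; (2, 4)]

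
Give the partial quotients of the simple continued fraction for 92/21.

Run the Euclidean algorithm on 92 and 21; the successive quotients are the partial quotients a_0, a_1, ... (each step inverts the fractional part left over by the previous one):
  92 = 4*21 + 8, so a_0 = 4.
  21 = 2*8 + 5, so a_1 = 2.
  8 = 1*5 + 3, so a_2 = 1.
  5 = 1*3 + 2, so a_3 = 1.
  3 = 1*2 + 1, so a_4 = 1.
  2 = 2*1 + 0, so a_5 = 2.
The remainder reaches 0 after 6 divisions, so the expansion has 6 partial quotients, read off in order.

[4; 2, 1, 1, 1, 2]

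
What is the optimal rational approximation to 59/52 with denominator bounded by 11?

Expand x = 59/52 as a continued fraction with the Euclidean algorithm:
  59 = 1*52 + 7, so a_0 = 1.
  52 = 7*7 + 3, so a_1 = 7.
  7 = 2*3 + 1, so a_2 = 2.
  3 = 3*1 + 0, so a_3 = 3.
so x = [1; 7, 2, 3].
Convergents (p_i = a_i*p_{i-1} + p_{i-2}, q_i = a_i*q_{i-1} + q_{i-2} with p_{-2}=0, p_{-1}=1, q_{-2}=1, q_{-1}=0), until the denominator exceeds 11:
  i=0: a_0=1, p_0 = 1*1 + 0 = 1, q_0 = 1*0 + 1 = 1.
  i=1: a_1=7, p_1 = 7*1 + 1 = 8, q_1 = 7*1 + 0 = 7.
  i=2: a_2=2, p_2 = 2*8 + 1 = 17, q_2 = 2*7 + 1 = 15.
q_2 = 15 > 11, so the last convergent with denominator <= 11 is p_1/q_1 = 8/7.
The closest fraction with denominator <= 11 is either p_1/q_1 or the intermediate fraction (k*p_1 + p_0)/(k*q_1 + q_0) with the largest k >= 1 whose denominator stays <= 11; these approach x as k grows, and every other convergent or intermediate fraction in range is farther away.
Largest k: floor((11 - q_0)/q_1) = floor((11 - 1)/7) = 1.
That gives (1*8 + 1)/(1*7 + 1) = 9/8.
Compare the errors: |x - 8/7| = |59*7 - 8*52|/(52*7) = 3/364, and |x - 9/8| = |59*8 - 9*52|/(52*8) = 4/416.
Cross-multiplying, 3*416 = 1248 < 1456 = 4*364, so 3/364 is smaller: the convergent 8/7 is closer to x than 9/8.

8/7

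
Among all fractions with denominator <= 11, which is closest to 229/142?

13/8

Expand x = 229/142 as a continued fraction with the Euclidean algorithm:
  229 = 1*142 + 87, so a_0 = 1.
  142 = 1*87 + 55, so a_1 = 1.
  87 = 1*55 + 32, so a_2 = 1.
  55 = 1*32 + 23, so a_3 = 1.
  32 = 1*23 + 9, so a_4 = 1.
  23 = 2*9 + 5, so a_5 = 2.
  9 = 1*5 + 4, so a_6 = 1.
  5 = 1*4 + 1, so a_7 = 1.
  4 = 4*1 + 0, so a_8 = 4.
so x = [1; 1, 1, 1, 1, 2, 1, 1, 4].
Convergents (p_i = a_i*p_{i-1} + p_{i-2}, q_i = a_i*q_{i-1} + q_{i-2} with p_{-2}=0, p_{-1}=1, q_{-2}=1, q_{-1}=0), until the denominator exceeds 11:
  i=0: a_0=1, p_0 = 1*1 + 0 = 1, q_0 = 1*0 + 1 = 1.
  i=1: a_1=1, p_1 = 1*1 + 1 = 2, q_1 = 1*1 + 0 = 1.
  i=2: a_2=1, p_2 = 1*2 + 1 = 3, q_2 = 1*1 + 1 = 2.
  i=3: a_3=1, p_3 = 1*3 + 2 = 5, q_3 = 1*2 + 1 = 3.
  i=4: a_4=1, p_4 = 1*5 + 3 = 8, q_4 = 1*3 + 2 = 5.
  i=5: a_5=2, p_5 = 2*8 + 5 = 21, q_5 = 2*5 + 3 = 13.
q_5 = 13 > 11, so the last convergent with denominator <= 11 is p_4/q_4 = 8/5.
The closest fraction with denominator <= 11 is either p_4/q_4 or the intermediate fraction (k*p_4 + p_3)/(k*q_4 + q_3) with the largest k >= 1 whose denominator stays <= 11; these approach x as k grows, and every other convergent or intermediate fraction in range is farther away.
Largest k: floor((11 - q_3)/q_4) = floor((11 - 3)/5) = 1.
That gives (1*8 + 5)/(1*5 + 3) = 13/8.
Compare the errors: |x - 8/5| = |229*5 - 8*142|/(142*5) = 9/710, and |x - 13/8| = |229*8 - 13*142|/(142*8) = 14/1136.
Cross-multiplying, 14*710 = 9940 < 10224 = 9*1136, so 14/1136 is smaller: the intermediate fraction 13/8 is closer to x than 8/5.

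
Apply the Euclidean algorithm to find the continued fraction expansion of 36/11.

Run the Euclidean algorithm on 36 and 11; the successive quotients are the partial quotients a_0, a_1, ... (each step inverts the fractional part left over by the previous one):
  36 = 3*11 + 3, so a_0 = 3.
  11 = 3*3 + 2, so a_1 = 3.
  3 = 1*2 + 1, so a_2 = 1.
  2 = 2*1 + 0, so a_3 = 2.
The remainder reaches 0 after 4 divisions, so the expansion has 4 partial quotients, read off in order.

[3; 3, 1, 2]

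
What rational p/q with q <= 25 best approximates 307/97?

19/6

Expand x = 307/97 as a continued fraction with the Euclidean algorithm:
  307 = 3*97 + 16, so a_0 = 3.
  97 = 6*16 + 1, so a_1 = 6.
  16 = 16*1 + 0, so a_2 = 16.
so x = [3; 6, 16].
Convergents (p_i = a_i*p_{i-1} + p_{i-2}, q_i = a_i*q_{i-1} + q_{i-2} with p_{-2}=0, p_{-1}=1, q_{-2}=1, q_{-1}=0), until the denominator exceeds 25:
  i=0: a_0=3, p_0 = 3*1 + 0 = 3, q_0 = 3*0 + 1 = 1.
  i=1: a_1=6, p_1 = 6*3 + 1 = 19, q_1 = 6*1 + 0 = 6.
  i=2: a_2=16, p_2 = 16*19 + 3 = 307, q_2 = 16*6 + 1 = 97.
q_2 = 97 > 25, so the last convergent with denominator <= 25 is p_1/q_1 = 19/6.
The closest fraction with denominator <= 25 is either p_1/q_1 or the intermediate fraction (k*p_1 + p_0)/(k*q_1 + q_0) with the largest k >= 1 whose denominator stays <= 25; these approach x as k grows, and every other convergent or intermediate fraction in range is farther away.
Largest k: floor((25 - q_0)/q_1) = floor((25 - 1)/6) = 4.
That gives (4*19 + 3)/(4*6 + 1) = 79/25.
Compare the errors: |x - 19/6| = |307*6 - 19*97|/(97*6) = 1/582, and |x - 79/25| = |307*25 - 79*97|/(97*25) = 12/2425.
Cross-multiplying, 1*2425 = 2425 < 6984 = 12*582, so 1/582 is smaller: the convergent 19/6 is closer to x than 79/25.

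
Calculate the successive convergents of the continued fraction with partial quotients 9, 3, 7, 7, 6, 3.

Using the convergent recurrence p_i = a_i*p_{i-1} + p_{i-2}, q_i = a_i*q_{i-1} + q_{i-2} with p_{-2}=0, p_{-1}=1, q_{-2}=1, q_{-1}=0:
  i=0: a_0=9, p_0 = 9*1 + 0 = 9, q_0 = 9*0 + 1 = 1.
  i=1: a_1=3, p_1 = 3*9 + 1 = 28, q_1 = 3*1 + 0 = 3.
  i=2: a_2=7, p_2 = 7*28 + 9 = 205, q_2 = 7*3 + 1 = 22.
  i=3: a_3=7, p_3 = 7*205 + 28 = 1463, q_3 = 7*22 + 3 = 157.
  i=4: a_4=6, p_4 = 6*1463 + 205 = 8983, q_4 = 6*157 + 22 = 964.
  i=5: a_5=3, p_5 = 3*8983 + 1463 = 28412, q_5 = 3*964 + 157 = 3049.

9/1, 28/3, 205/22, 1463/157, 8983/964, 28412/3049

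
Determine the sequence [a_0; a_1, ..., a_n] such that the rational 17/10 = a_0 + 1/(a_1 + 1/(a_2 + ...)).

Run the Euclidean algorithm on 17 and 10; the successive quotients are the partial quotients a_0, a_1, ... (each step inverts the fractional part left over by the previous one):
  17 = 1*10 + 7, so a_0 = 1.
  10 = 1*7 + 3, so a_1 = 1.
  7 = 2*3 + 1, so a_2 = 2.
  3 = 3*1 + 0, so a_3 = 3.
The remainder reaches 0 after 4 divisions, so the expansion has 4 partial quotients, read off in order.

[1; 1, 2, 3]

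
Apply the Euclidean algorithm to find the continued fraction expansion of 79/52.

Run the Euclidean algorithm on 79 and 52; the successive quotients are the partial quotients a_0, a_1, ... (each step inverts the fractional part left over by the previous one):
  79 = 1*52 + 27, so a_0 = 1.
  52 = 1*27 + 25, so a_1 = 1.
  27 = 1*25 + 2, so a_2 = 1.
  25 = 12*2 + 1, so a_3 = 12.
  2 = 2*1 + 0, so a_4 = 2.
The remainder reaches 0 after 5 divisions, so the expansion has 5 partial quotients, read off in order.

[1; 1, 1, 12, 2]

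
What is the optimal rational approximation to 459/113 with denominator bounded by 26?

65/16

Expand x = 459/113 as a continued fraction with the Euclidean algorithm:
  459 = 4*113 + 7, so a_0 = 4.
  113 = 16*7 + 1, so a_1 = 16.
  7 = 7*1 + 0, so a_2 = 7.
so x = [4; 16, 7].
Convergents (p_i = a_i*p_{i-1} + p_{i-2}, q_i = a_i*q_{i-1} + q_{i-2} with p_{-2}=0, p_{-1}=1, q_{-2}=1, q_{-1}=0), until the denominator exceeds 26:
  i=0: a_0=4, p_0 = 4*1 + 0 = 4, q_0 = 4*0 + 1 = 1.
  i=1: a_1=16, p_1 = 16*4 + 1 = 65, q_1 = 16*1 + 0 = 16.
  i=2: a_2=7, p_2 = 7*65 + 4 = 459, q_2 = 7*16 + 1 = 113.
q_2 = 113 > 26, so the last convergent with denominator <= 26 is p_1/q_1 = 65/16.
The closest fraction with denominator <= 26 is either p_1/q_1 or the intermediate fraction (k*p_1 + p_0)/(k*q_1 + q_0) with the largest k >= 1 whose denominator stays <= 26; these approach x as k grows, and every other convergent or intermediate fraction in range is farther away.
Largest k: floor((26 - q_0)/q_1) = floor((26 - 1)/16) = 1.
That gives (1*65 + 4)/(1*16 + 1) = 69/17.
Compare the errors: |x - 65/16| = |459*16 - 65*113|/(113*16) = 1/1808, and |x - 69/17| = |459*17 - 69*113|/(113*17) = 6/1921.
Cross-multiplying, 1*1921 = 1921 < 10848 = 6*1808, so 1/1808 is smaller: the convergent 65/16 is closer to x than 69/17.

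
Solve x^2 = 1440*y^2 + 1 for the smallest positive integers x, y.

(x, y) = (721, 19)

First expand sqrt(1440) as a continued fraction. With x_i = (sqrt(1440) + m_i)/d_i and (m_0, d_0) = (0, 1): a_0 = floor(sqrt(1440)) = 37, since 37^2 = 1369 <= 1440 < 1444 = 38^2.
Iterate m_{i+1} = d_i*a_i - m_i, d_{i+1} = (1440 - m_{i+1}^2)/d_i, a_{i+1} = floor((a_0 + m_{i+1})/d_{i+1}):
  m_1 = 1*37 - 0 = 37, d_1 = (1440 - 37^2)/1 = 71/1 = 71, a_1 = floor((37 + 37)/71) = 1.
  m_2 = 71*1 - 37 = 34, d_2 = (1440 - 34^2)/71 = 284/71 = 4, a_2 = floor((37 + 34)/4) = 17.
  m_3 = 4*17 - 34 = 34, d_3 = (1440 - 34^2)/4 = 284/4 = 71, a_3 = floor((37 + 34)/71) = 1.
  m_4 = 71*1 - 34 = 37, d_4 = (1440 - 37^2)/71 = 71/71 = 1, a_4 = floor((37 + 37)/1) = 74.
  m_5 = 1*74 - 37 = 37, d_5 = (1440 - 37^2)/1 = 71/1 = 71: (m_5, d_5) = (m_1, d_1) = (37, 71), so from here the quotients repeat a_1, ..., a_4; the period length is 4.
So sqrt(1440) = [37; (1, 17, 1, 74)] with period length k = 4.
k is even, so the fundamental solution of x^2 - 1440y^2 = 1 is (p_{k-1}, q_{k-1}) = (p_3, q_3); compute convergents through index 3.
Convergents (p_i = a_i*p_{i-1} + p_{i-2}, q_i = a_i*q_{i-1} + q_{i-2} with p_{-2}=0, p_{-1}=1, q_{-2}=1, q_{-1}=0):
  i=0: a_0=37, p_0 = 37*1 + 0 = 37, q_0 = 37*0 + 1 = 1.
  i=1: a_1=1, p_1 = 1*37 + 1 = 38, q_1 = 1*1 + 0 = 1.
  i=2: a_2=17, p_2 = 17*38 + 37 = 683, q_2 = 17*1 + 1 = 18.
  i=3: a_3=1, p_3 = 1*683 + 38 = 721, q_3 = 1*18 + 1 = 19.
Check: 721^2 - 1440*19^2 = 519841 - 519840 = 1, so (x, y) = (721, 19) solves the equation, and by the theorem it is the least positive solution.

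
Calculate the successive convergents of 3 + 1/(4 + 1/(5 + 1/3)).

Using the convergent recurrence p_i = a_i*p_{i-1} + p_{i-2}, q_i = a_i*q_{i-1} + q_{i-2} with p_{-2}=0, p_{-1}=1, q_{-2}=1, q_{-1}=0:
  i=0: a_0=3, p_0 = 3*1 + 0 = 3, q_0 = 3*0 + 1 = 1.
  i=1: a_1=4, p_1 = 4*3 + 1 = 13, q_1 = 4*1 + 0 = 4.
  i=2: a_2=5, p_2 = 5*13 + 3 = 68, q_2 = 5*4 + 1 = 21.
  i=3: a_3=3, p_3 = 3*68 + 13 = 217, q_3 = 3*21 + 4 = 67.

3/1, 13/4, 68/21, 217/67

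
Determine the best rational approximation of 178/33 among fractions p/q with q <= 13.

27/5

Expand x = 178/33 as a continued fraction with the Euclidean algorithm:
  178 = 5*33 + 13, so a_0 = 5.
  33 = 2*13 + 7, so a_1 = 2.
  13 = 1*7 + 6, so a_2 = 1.
  7 = 1*6 + 1, so a_3 = 1.
  6 = 6*1 + 0, so a_4 = 6.
so x = [5; 2, 1, 1, 6].
Convergents (p_i = a_i*p_{i-1} + p_{i-2}, q_i = a_i*q_{i-1} + q_{i-2} with p_{-2}=0, p_{-1}=1, q_{-2}=1, q_{-1}=0), until the denominator exceeds 13:
  i=0: a_0=5, p_0 = 5*1 + 0 = 5, q_0 = 5*0 + 1 = 1.
  i=1: a_1=2, p_1 = 2*5 + 1 = 11, q_1 = 2*1 + 0 = 2.
  i=2: a_2=1, p_2 = 1*11 + 5 = 16, q_2 = 1*2 + 1 = 3.
  i=3: a_3=1, p_3 = 1*16 + 11 = 27, q_3 = 1*3 + 2 = 5.
  i=4: a_4=6, p_4 = 6*27 + 16 = 178, q_4 = 6*5 + 3 = 33.
q_4 = 33 > 13, so the last convergent with denominator <= 13 is p_3/q_3 = 27/5.
The closest fraction with denominator <= 13 is either p_3/q_3 or the intermediate fraction (k*p_3 + p_2)/(k*q_3 + q_2) with the largest k >= 1 whose denominator stays <= 13; these approach x as k grows, and every other convergent or intermediate fraction in range is farther away.
Largest k: floor((13 - q_2)/q_3) = floor((13 - 3)/5) = 2.
That gives (2*27 + 16)/(2*5 + 3) = 70/13.
Compare the errors: |x - 27/5| = |178*5 - 27*33|/(33*5) = 1/165, and |x - 70/13| = |178*13 - 70*33|/(33*13) = 4/429.
Cross-multiplying, 1*429 = 429 < 660 = 4*165, so 1/165 is smaller: the convergent 27/5 is closer to x than 70/13.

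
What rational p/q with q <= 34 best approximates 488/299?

Expand x = 488/299 as a continued fraction with the Euclidean algorithm:
  488 = 1*299 + 189, so a_0 = 1.
  299 = 1*189 + 110, so a_1 = 1.
  189 = 1*110 + 79, so a_2 = 1.
  110 = 1*79 + 31, so a_3 = 1.
  79 = 2*31 + 17, so a_4 = 2.
  31 = 1*17 + 14, so a_5 = 1.
  17 = 1*14 + 3, so a_6 = 1.
  14 = 4*3 + 2, so a_7 = 4.
  3 = 1*2 + 1, so a_8 = 1.
  2 = 2*1 + 0, so a_9 = 2.
so x = [1; 1, 1, 1, 2, 1, 1, 4, 1, 2].
Convergents (p_i = a_i*p_{i-1} + p_{i-2}, q_i = a_i*q_{i-1} + q_{i-2} with p_{-2}=0, p_{-1}=1, q_{-2}=1, q_{-1}=0), until the denominator exceeds 34:
  i=0: a_0=1, p_0 = 1*1 + 0 = 1, q_0 = 1*0 + 1 = 1.
  i=1: a_1=1, p_1 = 1*1 + 1 = 2, q_1 = 1*1 + 0 = 1.
  i=2: a_2=1, p_2 = 1*2 + 1 = 3, q_2 = 1*1 + 1 = 2.
  i=3: a_3=1, p_3 = 1*3 + 2 = 5, q_3 = 1*2 + 1 = 3.
  i=4: a_4=2, p_4 = 2*5 + 3 = 13, q_4 = 2*3 + 2 = 8.
  i=5: a_5=1, p_5 = 1*13 + 5 = 18, q_5 = 1*8 + 3 = 11.
  i=6: a_6=1, p_6 = 1*18 + 13 = 31, q_6 = 1*11 + 8 = 19.
  i=7: a_7=4, p_7 = 4*31 + 18 = 142, q_7 = 4*19 + 11 = 87.
q_7 = 87 > 34, so the last convergent with denominator <= 34 is p_6/q_6 = 31/19.
The closest fraction with denominator <= 34 is either p_6/q_6 or the intermediate fraction (k*p_6 + p_5)/(k*q_6 + q_5) with the largest k >= 1 whose denominator stays <= 34; these approach x as k grows, and every other convergent or intermediate fraction in range is farther away.
Largest k: floor((34 - q_5)/q_6) = floor((34 - 11)/19) = 1.
That gives (1*31 + 18)/(1*19 + 11) = 49/30.
Compare the errors: |x - 31/19| = |488*19 - 31*299|/(299*19) = 3/5681, and |x - 49/30| = |488*30 - 49*299|/(299*30) = 11/8970.
Cross-multiplying, 3*8970 = 26910 < 62491 = 11*5681, so 3/5681 is smaller: the convergent 31/19 is closer to x than 49/30.

31/19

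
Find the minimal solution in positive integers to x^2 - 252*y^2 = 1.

First expand sqrt(252) as a continued fraction. With x_i = (sqrt(252) + m_i)/d_i and (m_0, d_0) = (0, 1): a_0 = floor(sqrt(252)) = 15, since 15^2 = 225 <= 252 < 256 = 16^2.
Iterate m_{i+1} = d_i*a_i - m_i, d_{i+1} = (252 - m_{i+1}^2)/d_i, a_{i+1} = floor((a_0 + m_{i+1})/d_{i+1}):
  m_1 = 1*15 - 0 = 15, d_1 = (252 - 15^2)/1 = 27/1 = 27, a_1 = floor((15 + 15)/27) = 1.
  m_2 = 27*1 - 15 = 12, d_2 = (252 - 12^2)/27 = 108/27 = 4, a_2 = floor((15 + 12)/4) = 6.
  m_3 = 4*6 - 12 = 12, d_3 = (252 - 12^2)/4 = 108/4 = 27, a_3 = floor((15 + 12)/27) = 1.
  m_4 = 27*1 - 12 = 15, d_4 = (252 - 15^2)/27 = 27/27 = 1, a_4 = floor((15 + 15)/1) = 30.
  m_5 = 1*30 - 15 = 15, d_5 = (252 - 15^2)/1 = 27/1 = 27: (m_5, d_5) = (m_1, d_1) = (15, 27), so from here the quotients repeat a_1, ..., a_4; the period length is 4.
So sqrt(252) = [15; (1, 6, 1, 30)] with period length k = 4.
k is even, so the fundamental solution of x^2 - 252y^2 = 1 is (p_{k-1}, q_{k-1}) = (p_3, q_3); compute convergents through index 3.
Convergents (p_i = a_i*p_{i-1} + p_{i-2}, q_i = a_i*q_{i-1} + q_{i-2} with p_{-2}=0, p_{-1}=1, q_{-2}=1, q_{-1}=0):
  i=0: a_0=15, p_0 = 15*1 + 0 = 15, q_0 = 15*0 + 1 = 1.
  i=1: a_1=1, p_1 = 1*15 + 1 = 16, q_1 = 1*1 + 0 = 1.
  i=2: a_2=6, p_2 = 6*16 + 15 = 111, q_2 = 6*1 + 1 = 7.
  i=3: a_3=1, p_3 = 1*111 + 16 = 127, q_3 = 1*7 + 1 = 8.
Check: 127^2 - 252*8^2 = 16129 - 16128 = 1, so (x, y) = (127, 8) solves the equation, and by the theorem it is the least positive solution.

(x, y) = (127, 8)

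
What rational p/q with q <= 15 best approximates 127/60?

Expand x = 127/60 as a continued fraction with the Euclidean algorithm:
  127 = 2*60 + 7, so a_0 = 2.
  60 = 8*7 + 4, so a_1 = 8.
  7 = 1*4 + 3, so a_2 = 1.
  4 = 1*3 + 1, so a_3 = 1.
  3 = 3*1 + 0, so a_4 = 3.
so x = [2; 8, 1, 1, 3].
Convergents (p_i = a_i*p_{i-1} + p_{i-2}, q_i = a_i*q_{i-1} + q_{i-2} with p_{-2}=0, p_{-1}=1, q_{-2}=1, q_{-1}=0), until the denominator exceeds 15:
  i=0: a_0=2, p_0 = 2*1 + 0 = 2, q_0 = 2*0 + 1 = 1.
  i=1: a_1=8, p_1 = 8*2 + 1 = 17, q_1 = 8*1 + 0 = 8.
  i=2: a_2=1, p_2 = 1*17 + 2 = 19, q_2 = 1*8 + 1 = 9.
  i=3: a_3=1, p_3 = 1*19 + 17 = 36, q_3 = 1*9 + 8 = 17.
q_3 = 17 > 15, so the last convergent with denominator <= 15 is p_2/q_2 = 19/9.
The closest fraction with denominator <= 15 is either p_2/q_2 or the intermediate fraction (k*p_2 + p_1)/(k*q_2 + q_1) with the largest k >= 1 whose denominator stays <= 15; these approach x as k grows, and every other convergent or intermediate fraction in range is farther away.
Largest k: floor((15 - q_1)/q_2) = floor((15 - 8)/9) = 0.
Since k = 0, no intermediate fraction beyond p_2/q_2 has denominator <= 15, so the convergent 19/9 is the closest (its error is |127*9 - 19*60|/(60*9) = 3/540).

19/9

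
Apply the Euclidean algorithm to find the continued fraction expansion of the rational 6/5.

[1; 5]

Run the Euclidean algorithm on 6 and 5; the successive quotients are the partial quotients a_0, a_1, ... (each step inverts the fractional part left over by the previous one):
  6 = 1*5 + 1, so a_0 = 1.
  5 = 5*1 + 0, so a_1 = 5.
The remainder reaches 0 after 2 divisions, so the expansion has 2 partial quotients, read off in order.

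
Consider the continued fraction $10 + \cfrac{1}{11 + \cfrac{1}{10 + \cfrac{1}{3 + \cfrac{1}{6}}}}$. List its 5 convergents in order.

10/1, 111/11, 1120/111, 3471/344, 21946/2175

Using the convergent recurrence p_i = a_i*p_{i-1} + p_{i-2}, q_i = a_i*q_{i-1} + q_{i-2} with p_{-2}=0, p_{-1}=1, q_{-2}=1, q_{-1}=0:
  i=0: a_0=10, p_0 = 10*1 + 0 = 10, q_0 = 10*0 + 1 = 1.
  i=1: a_1=11, p_1 = 11*10 + 1 = 111, q_1 = 11*1 + 0 = 11.
  i=2: a_2=10, p_2 = 10*111 + 10 = 1120, q_2 = 10*11 + 1 = 111.
  i=3: a_3=3, p_3 = 3*1120 + 111 = 3471, q_3 = 3*111 + 11 = 344.
  i=4: a_4=6, p_4 = 6*3471 + 1120 = 21946, q_4 = 6*344 + 111 = 2175.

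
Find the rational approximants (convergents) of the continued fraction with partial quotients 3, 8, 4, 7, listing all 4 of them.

Using the convergent recurrence p_i = a_i*p_{i-1} + p_{i-2}, q_i = a_i*q_{i-1} + q_{i-2} with p_{-2}=0, p_{-1}=1, q_{-2}=1, q_{-1}=0:
  i=0: a_0=3, p_0 = 3*1 + 0 = 3, q_0 = 3*0 + 1 = 1.
  i=1: a_1=8, p_1 = 8*3 + 1 = 25, q_1 = 8*1 + 0 = 8.
  i=2: a_2=4, p_2 = 4*25 + 3 = 103, q_2 = 4*8 + 1 = 33.
  i=3: a_3=7, p_3 = 7*103 + 25 = 746, q_3 = 7*33 + 8 = 239.

3/1, 25/8, 103/33, 746/239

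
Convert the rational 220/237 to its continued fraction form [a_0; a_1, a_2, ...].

[0; 1, 12, 1, 16]

Run the Euclidean algorithm on 220 and 237; the successive quotients are the partial quotients a_0, a_1, ... (each step inverts the fractional part left over by the previous one):
  220 = 0*237 + 220, so a_0 = 0.
  237 = 1*220 + 17, so a_1 = 1.
  220 = 12*17 + 16, so a_2 = 12.
  17 = 1*16 + 1, so a_3 = 1.
  16 = 16*1 + 0, so a_4 = 16.
The remainder reaches 0 after 5 divisions, so the expansion has 5 partial quotients, read off in order.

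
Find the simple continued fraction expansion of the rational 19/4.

Run the Euclidean algorithm on 19 and 4; the successive quotients are the partial quotients a_0, a_1, ... (each step inverts the fractional part left over by the previous one):
  19 = 4*4 + 3, so a_0 = 4.
  4 = 1*3 + 1, so a_1 = 1.
  3 = 3*1 + 0, so a_2 = 3.
The remainder reaches 0 after 3 divisions, so the expansion has 3 partial quotients, read off in order.

[4; 1, 3]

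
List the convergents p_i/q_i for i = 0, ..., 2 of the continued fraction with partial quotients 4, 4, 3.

4/1, 17/4, 55/13

Using the convergent recurrence p_i = a_i*p_{i-1} + p_{i-2}, q_i = a_i*q_{i-1} + q_{i-2} with p_{-2}=0, p_{-1}=1, q_{-2}=1, q_{-1}=0:
  i=0: a_0=4, p_0 = 4*1 + 0 = 4, q_0 = 4*0 + 1 = 1.
  i=1: a_1=4, p_1 = 4*4 + 1 = 17, q_1 = 4*1 + 0 = 4.
  i=2: a_2=3, p_2 = 3*17 + 4 = 55, q_2 = 3*4 + 1 = 13.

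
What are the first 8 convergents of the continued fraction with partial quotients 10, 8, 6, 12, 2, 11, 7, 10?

Using the convergent recurrence p_i = a_i*p_{i-1} + p_{i-2}, q_i = a_i*q_{i-1} + q_{i-2} with p_{-2}=0, p_{-1}=1, q_{-2}=1, q_{-1}=0:
  i=0: a_0=10, p_0 = 10*1 + 0 = 10, q_0 = 10*0 + 1 = 1.
  i=1: a_1=8, p_1 = 8*10 + 1 = 81, q_1 = 8*1 + 0 = 8.
  i=2: a_2=6, p_2 = 6*81 + 10 = 496, q_2 = 6*8 + 1 = 49.
  i=3: a_3=12, p_3 = 12*496 + 81 = 6033, q_3 = 12*49 + 8 = 596.
  i=4: a_4=2, p_4 = 2*6033 + 496 = 12562, q_4 = 2*596 + 49 = 1241.
  i=5: a_5=11, p_5 = 11*12562 + 6033 = 144215, q_5 = 11*1241 + 596 = 14247.
  i=6: a_6=7, p_6 = 7*144215 + 12562 = 1022067, q_6 = 7*14247 + 1241 = 100970.
  i=7: a_7=10, p_7 = 10*1022067 + 144215 = 10364885, q_7 = 10*100970 + 14247 = 1023947.

10/1, 81/8, 496/49, 6033/596, 12562/1241, 144215/14247, 1022067/100970, 10364885/1023947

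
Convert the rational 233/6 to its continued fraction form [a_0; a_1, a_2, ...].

[38; 1, 5]

Run the Euclidean algorithm on 233 and 6; the successive quotients are the partial quotients a_0, a_1, ... (each step inverts the fractional part left over by the previous one):
  233 = 38*6 + 5, so a_0 = 38.
  6 = 1*5 + 1, so a_1 = 1.
  5 = 5*1 + 0, so a_2 = 5.
The remainder reaches 0 after 3 divisions, so the expansion has 3 partial quotients, read off in order.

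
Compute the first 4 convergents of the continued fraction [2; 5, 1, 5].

Using the convergent recurrence p_i = a_i*p_{i-1} + p_{i-2}, q_i = a_i*q_{i-1} + q_{i-2} with p_{-2}=0, p_{-1}=1, q_{-2}=1, q_{-1}=0:
  i=0: a_0=2, p_0 = 2*1 + 0 = 2, q_0 = 2*0 + 1 = 1.
  i=1: a_1=5, p_1 = 5*2 + 1 = 11, q_1 = 5*1 + 0 = 5.
  i=2: a_2=1, p_2 = 1*11 + 2 = 13, q_2 = 1*5 + 1 = 6.
  i=3: a_3=5, p_3 = 5*13 + 11 = 76, q_3 = 5*6 + 5 = 35.

2/1, 11/5, 13/6, 76/35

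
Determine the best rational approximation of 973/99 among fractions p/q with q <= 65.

Expand x = 973/99 as a continued fraction with the Euclidean algorithm:
  973 = 9*99 + 82, so a_0 = 9.
  99 = 1*82 + 17, so a_1 = 1.
  82 = 4*17 + 14, so a_2 = 4.
  17 = 1*14 + 3, so a_3 = 1.
  14 = 4*3 + 2, so a_4 = 4.
  3 = 1*2 + 1, so a_5 = 1.
  2 = 2*1 + 0, so a_6 = 2.
so x = [9; 1, 4, 1, 4, 1, 2].
Convergents (p_i = a_i*p_{i-1} + p_{i-2}, q_i = a_i*q_{i-1} + q_{i-2} with p_{-2}=0, p_{-1}=1, q_{-2}=1, q_{-1}=0), until the denominator exceeds 65:
  i=0: a_0=9, p_0 = 9*1 + 0 = 9, q_0 = 9*0 + 1 = 1.
  i=1: a_1=1, p_1 = 1*9 + 1 = 10, q_1 = 1*1 + 0 = 1.
  i=2: a_2=4, p_2 = 4*10 + 9 = 49, q_2 = 4*1 + 1 = 5.
  i=3: a_3=1, p_3 = 1*49 + 10 = 59, q_3 = 1*5 + 1 = 6.
  i=4: a_4=4, p_4 = 4*59 + 49 = 285, q_4 = 4*6 + 5 = 29.
  i=5: a_5=1, p_5 = 1*285 + 59 = 344, q_5 = 1*29 + 6 = 35.
  i=6: a_6=2, p_6 = 2*344 + 285 = 973, q_6 = 2*35 + 29 = 99.
q_6 = 99 > 65, so the last convergent with denominator <= 65 is p_5/q_5 = 344/35.
The closest fraction with denominator <= 65 is either p_5/q_5 or the intermediate fraction (k*p_5 + p_4)/(k*q_5 + q_4) with the largest k >= 1 whose denominator stays <= 65; these approach x as k grows, and every other convergent or intermediate fraction in range is farther away.
Largest k: floor((65 - q_4)/q_5) = floor((65 - 29)/35) = 1.
That gives (1*344 + 285)/(1*35 + 29) = 629/64.
Compare the errors: |x - 344/35| = |973*35 - 344*99|/(99*35) = 1/3465, and |x - 629/64| = |973*64 - 629*99|/(99*64) = 1/6336.
Cross-multiplying, 1*3465 = 3465 < 6336 = 1*6336, so 1/6336 is smaller: the intermediate fraction 629/64 is closer to x than 344/35.

629/64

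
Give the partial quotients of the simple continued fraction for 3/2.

Run the Euclidean algorithm on 3 and 2; the successive quotients are the partial quotients a_0, a_1, ... (each step inverts the fractional part left over by the previous one):
  3 = 1*2 + 1, so a_0 = 1.
  2 = 2*1 + 0, so a_1 = 2.
The remainder reaches 0 after 2 divisions, so the expansion has 2 partial quotients, read off in order.

[1; 2]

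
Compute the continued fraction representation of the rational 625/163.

Run the Euclidean algorithm on 625 and 163; the successive quotients are the partial quotients a_0, a_1, ... (each step inverts the fractional part left over by the previous one):
  625 = 3*163 + 136, so a_0 = 3.
  163 = 1*136 + 27, so a_1 = 1.
  136 = 5*27 + 1, so a_2 = 5.
  27 = 27*1 + 0, so a_3 = 27.
The remainder reaches 0 after 4 divisions, so the expansion has 4 partial quotients, read off in order.

[3; 1, 5, 27]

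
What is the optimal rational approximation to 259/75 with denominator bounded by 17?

38/11

Expand x = 259/75 as a continued fraction with the Euclidean algorithm:
  259 = 3*75 + 34, so a_0 = 3.
  75 = 2*34 + 7, so a_1 = 2.
  34 = 4*7 + 6, so a_2 = 4.
  7 = 1*6 + 1, so a_3 = 1.
  6 = 6*1 + 0, so a_4 = 6.
so x = [3; 2, 4, 1, 6].
Convergents (p_i = a_i*p_{i-1} + p_{i-2}, q_i = a_i*q_{i-1} + q_{i-2} with p_{-2}=0, p_{-1}=1, q_{-2}=1, q_{-1}=0), until the denominator exceeds 17:
  i=0: a_0=3, p_0 = 3*1 + 0 = 3, q_0 = 3*0 + 1 = 1.
  i=1: a_1=2, p_1 = 2*3 + 1 = 7, q_1 = 2*1 + 0 = 2.
  i=2: a_2=4, p_2 = 4*7 + 3 = 31, q_2 = 4*2 + 1 = 9.
  i=3: a_3=1, p_3 = 1*31 + 7 = 38, q_3 = 1*9 + 2 = 11.
  i=4: a_4=6, p_4 = 6*38 + 31 = 259, q_4 = 6*11 + 9 = 75.
q_4 = 75 > 17, so the last convergent with denominator <= 17 is p_3/q_3 = 38/11.
The closest fraction with denominator <= 17 is either p_3/q_3 or the intermediate fraction (k*p_3 + p_2)/(k*q_3 + q_2) with the largest k >= 1 whose denominator stays <= 17; these approach x as k grows, and every other convergent or intermediate fraction in range is farther away.
Largest k: floor((17 - q_2)/q_3) = floor((17 - 9)/11) = 0.
Since k = 0, no intermediate fraction beyond p_3/q_3 has denominator <= 17, so the convergent 38/11 is the closest (its error is |259*11 - 38*75|/(75*11) = 1/825).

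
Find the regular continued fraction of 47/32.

[1; 2, 7, 2]

Run the Euclidean algorithm on 47 and 32; the successive quotients are the partial quotients a_0, a_1, ... (each step inverts the fractional part left over by the previous one):
  47 = 1*32 + 15, so a_0 = 1.
  32 = 2*15 + 2, so a_1 = 2.
  15 = 7*2 + 1, so a_2 = 7.
  2 = 2*1 + 0, so a_3 = 2.
The remainder reaches 0 after 4 divisions, so the expansion has 4 partial quotients, read off in order.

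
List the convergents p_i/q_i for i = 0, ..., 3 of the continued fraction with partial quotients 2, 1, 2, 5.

Using the convergent recurrence p_i = a_i*p_{i-1} + p_{i-2}, q_i = a_i*q_{i-1} + q_{i-2} with p_{-2}=0, p_{-1}=1, q_{-2}=1, q_{-1}=0:
  i=0: a_0=2, p_0 = 2*1 + 0 = 2, q_0 = 2*0 + 1 = 1.
  i=1: a_1=1, p_1 = 1*2 + 1 = 3, q_1 = 1*1 + 0 = 1.
  i=2: a_2=2, p_2 = 2*3 + 2 = 8, q_2 = 2*1 + 1 = 3.
  i=3: a_3=5, p_3 = 5*8 + 3 = 43, q_3 = 5*3 + 1 = 16.

2/1, 3/1, 8/3, 43/16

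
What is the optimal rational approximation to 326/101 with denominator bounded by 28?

71/22

Expand x = 326/101 as a continued fraction with the Euclidean algorithm:
  326 = 3*101 + 23, so a_0 = 3.
  101 = 4*23 + 9, so a_1 = 4.
  23 = 2*9 + 5, so a_2 = 2.
  9 = 1*5 + 4, so a_3 = 1.
  5 = 1*4 + 1, so a_4 = 1.
  4 = 4*1 + 0, so a_5 = 4.
so x = [3; 4, 2, 1, 1, 4].
Convergents (p_i = a_i*p_{i-1} + p_{i-2}, q_i = a_i*q_{i-1} + q_{i-2} with p_{-2}=0, p_{-1}=1, q_{-2}=1, q_{-1}=0), until the denominator exceeds 28:
  i=0: a_0=3, p_0 = 3*1 + 0 = 3, q_0 = 3*0 + 1 = 1.
  i=1: a_1=4, p_1 = 4*3 + 1 = 13, q_1 = 4*1 + 0 = 4.
  i=2: a_2=2, p_2 = 2*13 + 3 = 29, q_2 = 2*4 + 1 = 9.
  i=3: a_3=1, p_3 = 1*29 + 13 = 42, q_3 = 1*9 + 4 = 13.
  i=4: a_4=1, p_4 = 1*42 + 29 = 71, q_4 = 1*13 + 9 = 22.
  i=5: a_5=4, p_5 = 4*71 + 42 = 326, q_5 = 4*22 + 13 = 101.
q_5 = 101 > 28, so the last convergent with denominator <= 28 is p_4/q_4 = 71/22.
The closest fraction with denominator <= 28 is either p_4/q_4 or the intermediate fraction (k*p_4 + p_3)/(k*q_4 + q_3) with the largest k >= 1 whose denominator stays <= 28; these approach x as k grows, and every other convergent or intermediate fraction in range is farther away.
Largest k: floor((28 - q_3)/q_4) = floor((28 - 13)/22) = 0.
Since k = 0, no intermediate fraction beyond p_4/q_4 has denominator <= 28, so the convergent 71/22 is the closest (its error is |326*22 - 71*101|/(101*22) = 1/2222).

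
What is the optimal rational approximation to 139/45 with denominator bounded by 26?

71/23

Expand x = 139/45 as a continued fraction with the Euclidean algorithm:
  139 = 3*45 + 4, so a_0 = 3.
  45 = 11*4 + 1, so a_1 = 11.
  4 = 4*1 + 0, so a_2 = 4.
so x = [3; 11, 4].
Convergents (p_i = a_i*p_{i-1} + p_{i-2}, q_i = a_i*q_{i-1} + q_{i-2} with p_{-2}=0, p_{-1}=1, q_{-2}=1, q_{-1}=0), until the denominator exceeds 26:
  i=0: a_0=3, p_0 = 3*1 + 0 = 3, q_0 = 3*0 + 1 = 1.
  i=1: a_1=11, p_1 = 11*3 + 1 = 34, q_1 = 11*1 + 0 = 11.
  i=2: a_2=4, p_2 = 4*34 + 3 = 139, q_2 = 4*11 + 1 = 45.
q_2 = 45 > 26, so the last convergent with denominator <= 26 is p_1/q_1 = 34/11.
The closest fraction with denominator <= 26 is either p_1/q_1 or the intermediate fraction (k*p_1 + p_0)/(k*q_1 + q_0) with the largest k >= 1 whose denominator stays <= 26; these approach x as k grows, and every other convergent or intermediate fraction in range is farther away.
Largest k: floor((26 - q_0)/q_1) = floor((26 - 1)/11) = 2.
That gives (2*34 + 3)/(2*11 + 1) = 71/23.
Compare the errors: |x - 34/11| = |139*11 - 34*45|/(45*11) = 1/495, and |x - 71/23| = |139*23 - 71*45|/(45*23) = 2/1035.
Cross-multiplying, 2*495 = 990 < 1035 = 1*1035, so 2/1035 is smaller: the intermediate fraction 71/23 is closer to x than 34/11.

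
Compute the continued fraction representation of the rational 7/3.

[2; 3]

Run the Euclidean algorithm on 7 and 3; the successive quotients are the partial quotients a_0, a_1, ... (each step inverts the fractional part left over by the previous one):
  7 = 2*3 + 1, so a_0 = 2.
  3 = 3*1 + 0, so a_1 = 3.
The remainder reaches 0 after 2 divisions, so the expansion has 2 partial quotients, read off in order.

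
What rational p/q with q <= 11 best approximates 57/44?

13/10

Expand x = 57/44 as a continued fraction with the Euclidean algorithm:
  57 = 1*44 + 13, so a_0 = 1.
  44 = 3*13 + 5, so a_1 = 3.
  13 = 2*5 + 3, so a_2 = 2.
  5 = 1*3 + 2, so a_3 = 1.
  3 = 1*2 + 1, so a_4 = 1.
  2 = 2*1 + 0, so a_5 = 2.
so x = [1; 3, 2, 1, 1, 2].
Convergents (p_i = a_i*p_{i-1} + p_{i-2}, q_i = a_i*q_{i-1} + q_{i-2} with p_{-2}=0, p_{-1}=1, q_{-2}=1, q_{-1}=0), until the denominator exceeds 11:
  i=0: a_0=1, p_0 = 1*1 + 0 = 1, q_0 = 1*0 + 1 = 1.
  i=1: a_1=3, p_1 = 3*1 + 1 = 4, q_1 = 3*1 + 0 = 3.
  i=2: a_2=2, p_2 = 2*4 + 1 = 9, q_2 = 2*3 + 1 = 7.
  i=3: a_3=1, p_3 = 1*9 + 4 = 13, q_3 = 1*7 + 3 = 10.
  i=4: a_4=1, p_4 = 1*13 + 9 = 22, q_4 = 1*10 + 7 = 17.
q_4 = 17 > 11, so the last convergent with denominator <= 11 is p_3/q_3 = 13/10.
The closest fraction with denominator <= 11 is either p_3/q_3 or the intermediate fraction (k*p_3 + p_2)/(k*q_3 + q_2) with the largest k >= 1 whose denominator stays <= 11; these approach x as k grows, and every other convergent or intermediate fraction in range is farther away.
Largest k: floor((11 - q_2)/q_3) = floor((11 - 7)/10) = 0.
Since k = 0, no intermediate fraction beyond p_3/q_3 has denominator <= 11, so the convergent 13/10 is the closest (its error is |57*10 - 13*44|/(44*10) = 2/440).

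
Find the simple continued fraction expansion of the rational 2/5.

[0; 2, 2]

Run the Euclidean algorithm on 2 and 5; the successive quotients are the partial quotients a_0, a_1, ... (each step inverts the fractional part left over by the previous one):
  2 = 0*5 + 2, so a_0 = 0.
  5 = 2*2 + 1, so a_1 = 2.
  2 = 2*1 + 0, so a_2 = 2.
The remainder reaches 0 after 3 divisions, so the expansion has 3 partial quotients, read off in order.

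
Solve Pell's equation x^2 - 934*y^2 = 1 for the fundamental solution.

(x, y) = (3034565, 99294)

First expand sqrt(934) as a continued fraction. With x_i = (sqrt(934) + m_i)/d_i and (m_0, d_0) = (0, 1): a_0 = floor(sqrt(934)) = 30, since 30^2 = 900 <= 934 < 961 = 31^2.
Iterate m_{i+1} = d_i*a_i - m_i, d_{i+1} = (934 - m_{i+1}^2)/d_i, a_{i+1} = floor((a_0 + m_{i+1})/d_{i+1}):
  m_1 = 1*30 - 0 = 30, d_1 = (934 - 30^2)/1 = 34/1 = 34, a_1 = floor((30 + 30)/34) = 1.
  m_2 = 34*1 - 30 = 4, d_2 = (934 - 4^2)/34 = 918/34 = 27, a_2 = floor((30 + 4)/27) = 1.
  m_3 = 27*1 - 4 = 23, d_3 = (934 - 23^2)/27 = 405/27 = 15, a_3 = floor((30 + 23)/15) = 3.
  m_4 = 15*3 - 23 = 22, d_4 = (934 - 22^2)/15 = 450/15 = 30, a_4 = floor((30 + 22)/30) = 1.
  m_5 = 30*1 - 22 = 8, d_5 = (934 - 8^2)/30 = 870/30 = 29, a_5 = floor((30 + 8)/29) = 1.
  m_6 = 29*1 - 8 = 21, d_6 = (934 - 21^2)/29 = 493/29 = 17, a_6 = floor((30 + 21)/17) = 3.
  m_7 = 17*3 - 21 = 30, d_7 = (934 - 30^2)/17 = 34/17 = 2, a_7 = floor((30 + 30)/2) = 30.
  m_8 = 2*30 - 30 = 30, d_8 = (934 - 30^2)/2 = 34/2 = 17, a_8 = floor((30 + 30)/17) = 3.
  m_9 = 17*3 - 30 = 21, d_9 = (934 - 21^2)/17 = 493/17 = 29, a_9 = floor((30 + 21)/29) = 1.
  m_10 = 29*1 - 21 = 8, d_10 = (934 - 8^2)/29 = 870/29 = 30, a_10 = floor((30 + 8)/30) = 1.
  m_11 = 30*1 - 8 = 22, d_11 = (934 - 22^2)/30 = 450/30 = 15, a_11 = floor((30 + 22)/15) = 3.
  m_12 = 15*3 - 22 = 23, d_12 = (934 - 23^2)/15 = 405/15 = 27, a_12 = floor((30 + 23)/27) = 1.
  m_13 = 27*1 - 23 = 4, d_13 = (934 - 4^2)/27 = 918/27 = 34, a_13 = floor((30 + 4)/34) = 1.
  m_14 = 34*1 - 4 = 30, d_14 = (934 - 30^2)/34 = 34/34 = 1, a_14 = floor((30 + 30)/1) = 60.
  m_15 = 1*60 - 30 = 30, d_15 = (934 - 30^2)/1 = 34/1 = 34: (m_15, d_15) = (m_1, d_1) = (30, 34), so from here the quotients repeat a_1, ..., a_14; the period length is 14.
So sqrt(934) = [30; (1, 1, 3, 1, 1, 3, 30, 3, 1, 1, 3, 1, 1, 60)] with period length k = 14.
k is even, so the fundamental solution of x^2 - 934y^2 = 1 is (p_{k-1}, q_{k-1}) = (p_13, q_13); compute convergents through index 13.
Convergents (p_i = a_i*p_{i-1} + p_{i-2}, q_i = a_i*q_{i-1} + q_{i-2} with p_{-2}=0, p_{-1}=1, q_{-2}=1, q_{-1}=0):
  i=0: a_0=30, p_0 = 30*1 + 0 = 30, q_0 = 30*0 + 1 = 1.
  i=1: a_1=1, p_1 = 1*30 + 1 = 31, q_1 = 1*1 + 0 = 1.
  i=2: a_2=1, p_2 = 1*31 + 30 = 61, q_2 = 1*1 + 1 = 2.
  i=3: a_3=3, p_3 = 3*61 + 31 = 214, q_3 = 3*2 + 1 = 7.
  i=4: a_4=1, p_4 = 1*214 + 61 = 275, q_4 = 1*7 + 2 = 9.
  i=5: a_5=1, p_5 = 1*275 + 214 = 489, q_5 = 1*9 + 7 = 16.
  i=6: a_6=3, p_6 = 3*489 + 275 = 1742, q_6 = 3*16 + 9 = 57.
  i=7: a_7=30, p_7 = 30*1742 + 489 = 52749, q_7 = 30*57 + 16 = 1726.
  i=8: a_8=3, p_8 = 3*52749 + 1742 = 159989, q_8 = 3*1726 + 57 = 5235.
  i=9: a_9=1, p_9 = 1*159989 + 52749 = 212738, q_9 = 1*5235 + 1726 = 6961.
  i=10: a_10=1, p_10 = 1*212738 + 159989 = 372727, q_10 = 1*6961 + 5235 = 12196.
  i=11: a_11=3, p_11 = 3*372727 + 212738 = 1330919, q_11 = 3*12196 + 6961 = 43549.
  i=12: a_12=1, p_12 = 1*1330919 + 372727 = 1703646, q_12 = 1*43549 + 12196 = 55745.
  i=13: a_13=1, p_13 = 1*1703646 + 1330919 = 3034565, q_13 = 1*55745 + 43549 = 99294.
Check: 3034565^2 - 934*99294^2 = 9208584739225 - 9208584739224 = 1, so (x, y) = (3034565, 99294) solves the equation, and by the theorem it is the least positive solution.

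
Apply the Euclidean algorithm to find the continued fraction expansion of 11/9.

[1; 4, 2]

Run the Euclidean algorithm on 11 and 9; the successive quotients are the partial quotients a_0, a_1, ... (each step inverts the fractional part left over by the previous one):
  11 = 1*9 + 2, so a_0 = 1.
  9 = 4*2 + 1, so a_1 = 4.
  2 = 2*1 + 0, so a_2 = 2.
The remainder reaches 0 after 3 divisions, so the expansion has 3 partial quotients, read off in order.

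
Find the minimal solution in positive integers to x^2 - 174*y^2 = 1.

First expand sqrt(174) as a continued fraction. With x_i = (sqrt(174) + m_i)/d_i and (m_0, d_0) = (0, 1): a_0 = floor(sqrt(174)) = 13, since 13^2 = 169 <= 174 < 196 = 14^2.
Iterate m_{i+1} = d_i*a_i - m_i, d_{i+1} = (174 - m_{i+1}^2)/d_i, a_{i+1} = floor((a_0 + m_{i+1})/d_{i+1}):
  m_1 = 1*13 - 0 = 13, d_1 = (174 - 13^2)/1 = 5/1 = 5, a_1 = floor((13 + 13)/5) = 5.
  m_2 = 5*5 - 13 = 12, d_2 = (174 - 12^2)/5 = 30/5 = 6, a_2 = floor((13 + 12)/6) = 4.
  m_3 = 6*4 - 12 = 12, d_3 = (174 - 12^2)/6 = 30/6 = 5, a_3 = floor((13 + 12)/5) = 5.
  m_4 = 5*5 - 12 = 13, d_4 = (174 - 13^2)/5 = 5/5 = 1, a_4 = floor((13 + 13)/1) = 26.
  m_5 = 1*26 - 13 = 13, d_5 = (174 - 13^2)/1 = 5/1 = 5: (m_5, d_5) = (m_1, d_1) = (13, 5), so from here the quotients repeat a_1, ..., a_4; the period length is 4.
So sqrt(174) = [13; (5, 4, 5, 26)] with period length k = 4.
k is even, so the fundamental solution of x^2 - 174y^2 = 1 is (p_{k-1}, q_{k-1}) = (p_3, q_3); compute convergents through index 3.
Convergents (p_i = a_i*p_{i-1} + p_{i-2}, q_i = a_i*q_{i-1} + q_{i-2} with p_{-2}=0, p_{-1}=1, q_{-2}=1, q_{-1}=0):
  i=0: a_0=13, p_0 = 13*1 + 0 = 13, q_0 = 13*0 + 1 = 1.
  i=1: a_1=5, p_1 = 5*13 + 1 = 66, q_1 = 5*1 + 0 = 5.
  i=2: a_2=4, p_2 = 4*66 + 13 = 277, q_2 = 4*5 + 1 = 21.
  i=3: a_3=5, p_3 = 5*277 + 66 = 1451, q_3 = 5*21 + 5 = 110.
Check: 1451^2 - 174*110^2 = 2105401 - 2105400 = 1, so (x, y) = (1451, 110) solves the equation, and by the theorem it is the least positive solution.

(x, y) = (1451, 110)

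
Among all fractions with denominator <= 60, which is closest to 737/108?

Expand x = 737/108 as a continued fraction with the Euclidean algorithm:
  737 = 6*108 + 89, so a_0 = 6.
  108 = 1*89 + 19, so a_1 = 1.
  89 = 4*19 + 13, so a_2 = 4.
  19 = 1*13 + 6, so a_3 = 1.
  13 = 2*6 + 1, so a_4 = 2.
  6 = 6*1 + 0, so a_5 = 6.
so x = [6; 1, 4, 1, 2, 6].
Convergents (p_i = a_i*p_{i-1} + p_{i-2}, q_i = a_i*q_{i-1} + q_{i-2} with p_{-2}=0, p_{-1}=1, q_{-2}=1, q_{-1}=0), until the denominator exceeds 60:
  i=0: a_0=6, p_0 = 6*1 + 0 = 6, q_0 = 6*0 + 1 = 1.
  i=1: a_1=1, p_1 = 1*6 + 1 = 7, q_1 = 1*1 + 0 = 1.
  i=2: a_2=4, p_2 = 4*7 + 6 = 34, q_2 = 4*1 + 1 = 5.
  i=3: a_3=1, p_3 = 1*34 + 7 = 41, q_3 = 1*5 + 1 = 6.
  i=4: a_4=2, p_4 = 2*41 + 34 = 116, q_4 = 2*6 + 5 = 17.
  i=5: a_5=6, p_5 = 6*116 + 41 = 737, q_5 = 6*17 + 6 = 108.
q_5 = 108 > 60, so the last convergent with denominator <= 60 is p_4/q_4 = 116/17.
The closest fraction with denominator <= 60 is either p_4/q_4 or the intermediate fraction (k*p_4 + p_3)/(k*q_4 + q_3) with the largest k >= 1 whose denominator stays <= 60; these approach x as k grows, and every other convergent or intermediate fraction in range is farther away.
Largest k: floor((60 - q_3)/q_4) = floor((60 - 6)/17) = 3.
That gives (3*116 + 41)/(3*17 + 6) = 389/57.
Compare the errors: |x - 116/17| = |737*17 - 116*108|/(108*17) = 1/1836, and |x - 389/57| = |737*57 - 389*108|/(108*57) = 3/6156.
Cross-multiplying, 3*1836 = 5508 < 6156 = 1*6156, so 3/6156 is smaller: the intermediate fraction 389/57 is closer to x than 116/17.

389/57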